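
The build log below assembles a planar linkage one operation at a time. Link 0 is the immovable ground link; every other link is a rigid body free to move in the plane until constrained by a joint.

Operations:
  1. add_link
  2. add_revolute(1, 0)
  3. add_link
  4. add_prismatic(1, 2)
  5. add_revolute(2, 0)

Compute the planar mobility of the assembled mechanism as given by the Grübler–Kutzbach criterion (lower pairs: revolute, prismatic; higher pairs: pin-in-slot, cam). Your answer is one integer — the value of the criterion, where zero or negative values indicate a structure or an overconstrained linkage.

L=1 J1=0 J2=0
add link → L=2 J1=0 J2=0
R@1,0 dof=1 J1 → L=2 J1=1 J2=0
add link → L=3 J1=1 J2=0
P@1,2 dof=1 J1 → L=3 J1=2 J2=0
R@2,0 dof=1 J1 → L=3 J1=3 J2=0
M=3(L−1)−2J1−J2=3·2−2·3−0=0

M = 0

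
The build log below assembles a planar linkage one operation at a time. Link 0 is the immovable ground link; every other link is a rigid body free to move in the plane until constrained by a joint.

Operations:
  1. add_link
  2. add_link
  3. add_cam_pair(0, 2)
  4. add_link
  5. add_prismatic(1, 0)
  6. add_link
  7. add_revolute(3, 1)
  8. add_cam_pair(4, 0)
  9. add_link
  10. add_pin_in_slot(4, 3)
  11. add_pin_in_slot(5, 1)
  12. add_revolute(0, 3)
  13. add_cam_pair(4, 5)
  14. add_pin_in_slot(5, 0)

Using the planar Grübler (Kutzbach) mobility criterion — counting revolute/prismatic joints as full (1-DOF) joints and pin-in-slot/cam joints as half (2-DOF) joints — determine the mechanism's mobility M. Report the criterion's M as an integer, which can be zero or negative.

M = 3

(L,J1,J2)=(1,0,0); link0 fixed
link1: (2,0,0)
link2: (3,0,0)
C 0-2 [J2]: (3,0,1)
link3: (4,0,1)
P 1-0 [J1]: (4,1,1)
link4: (5,1,1)
R 3-1 [J1]: (5,2,1)
C 4-0 [J2]: (5,2,2)
link5: (6,2,2)
PS 4-3 [J2]: (6,2,3)
PS 5-1 [J2]: (6,2,4)
R 0-3 [J1]: (6,3,4)
C 4-5 [J2]: (6,3,5)
PS 5-0 [J2]: (6,3,6)
Grübler: 3·5 − 2·3 − 6 = 3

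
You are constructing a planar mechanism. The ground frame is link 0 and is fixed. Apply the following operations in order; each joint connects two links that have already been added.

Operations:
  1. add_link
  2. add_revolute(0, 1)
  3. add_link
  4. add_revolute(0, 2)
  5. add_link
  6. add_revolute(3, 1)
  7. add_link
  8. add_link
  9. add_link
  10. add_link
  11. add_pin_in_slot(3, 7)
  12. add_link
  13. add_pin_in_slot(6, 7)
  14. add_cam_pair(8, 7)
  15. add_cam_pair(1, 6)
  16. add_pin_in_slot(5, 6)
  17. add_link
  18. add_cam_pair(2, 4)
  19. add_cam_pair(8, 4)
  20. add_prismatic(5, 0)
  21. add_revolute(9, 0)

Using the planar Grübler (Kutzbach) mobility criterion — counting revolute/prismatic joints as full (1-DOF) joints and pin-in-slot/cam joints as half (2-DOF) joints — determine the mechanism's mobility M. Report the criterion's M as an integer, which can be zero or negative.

ground; <1,0,0>
#1 <2,0,0>
R:0↔1 J1 <2,1,0>
#2 <3,1,0>
R:0↔2 J1 <3,2,0>
#3 <4,2,0>
R:3↔1 J1 <4,3,0>
#4 <5,3,0>
#5 <6,3,0>
#6 <7,3,0>
#7 <8,3,0>
PS:3↔7 J2 <8,3,1>
#8 <9,3,1>
PS:6↔7 J2 <9,3,2>
C:8↔7 J2 <9,3,3>
C:1↔6 J2 <9,3,4>
PS:5↔6 J2 <9,3,5>
#9 <10,3,5>
C:2↔4 J2 <10,3,6>
C:8↔4 J2 <10,3,7>
P:5↔0 J1 <10,4,7>
R:9↔0 J1 <10,5,7>
3×9 − 2×5 − 1×7 = 10

M = 10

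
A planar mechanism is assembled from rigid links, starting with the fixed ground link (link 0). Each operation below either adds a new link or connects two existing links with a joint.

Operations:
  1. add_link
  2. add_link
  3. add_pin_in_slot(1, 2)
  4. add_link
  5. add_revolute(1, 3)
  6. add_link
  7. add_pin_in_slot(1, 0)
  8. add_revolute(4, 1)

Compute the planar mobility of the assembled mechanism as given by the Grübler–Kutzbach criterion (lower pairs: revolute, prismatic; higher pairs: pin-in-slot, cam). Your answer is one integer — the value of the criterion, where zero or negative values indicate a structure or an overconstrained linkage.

M = 6

ground; <1,0,0>
#1 <2,0,0>
#2 <3,0,0>
PS:1↔2 J2 <3,0,1>
#3 <4,0,1>
R:1↔3 J1 <4,1,1>
#4 <5,1,1>
PS:1↔0 J2 <5,1,2>
R:4↔1 J1 <5,2,2>
3×4 − 2×2 − 1×2 = 6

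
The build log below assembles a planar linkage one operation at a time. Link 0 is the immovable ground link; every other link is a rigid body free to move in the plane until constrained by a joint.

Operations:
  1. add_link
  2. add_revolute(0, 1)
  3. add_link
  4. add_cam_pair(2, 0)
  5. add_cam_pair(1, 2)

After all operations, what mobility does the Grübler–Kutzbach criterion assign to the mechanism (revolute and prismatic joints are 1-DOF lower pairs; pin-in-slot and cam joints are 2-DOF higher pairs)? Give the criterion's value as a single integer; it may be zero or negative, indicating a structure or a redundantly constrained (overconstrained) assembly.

M = 2

ground; <1,0,0>
#1 <2,0,0>
R:0↔1 J1 <2,1,0>
#2 <3,1,0>
C:2↔0 J2 <3,1,1>
C:1↔2 J2 <3,1,2>
3×2 − 2×1 − 1×2 = 2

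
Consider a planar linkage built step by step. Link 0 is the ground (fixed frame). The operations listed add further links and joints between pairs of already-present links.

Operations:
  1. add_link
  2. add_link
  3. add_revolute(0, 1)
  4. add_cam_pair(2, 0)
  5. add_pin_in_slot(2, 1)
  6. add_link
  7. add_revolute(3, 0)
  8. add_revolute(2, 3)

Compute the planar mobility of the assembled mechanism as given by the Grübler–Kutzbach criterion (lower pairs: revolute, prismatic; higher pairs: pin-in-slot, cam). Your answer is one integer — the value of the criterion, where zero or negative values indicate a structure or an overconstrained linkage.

M = 1

[1;0;0] (link 0 is ground)
L+ [2;0;0]
L+ [3;0;0]
R(0,1)∈J1 [3;1;0]
C(2,0)∈J2 [3;1;1]
PS(2,1)∈J2 [3;1;2]
L+ [4;1;2]
R(3,0)∈J1 [4;2;2]
R(2,3)∈J1 [4;3;2]
mobility = 9 − 6 − 2 = 1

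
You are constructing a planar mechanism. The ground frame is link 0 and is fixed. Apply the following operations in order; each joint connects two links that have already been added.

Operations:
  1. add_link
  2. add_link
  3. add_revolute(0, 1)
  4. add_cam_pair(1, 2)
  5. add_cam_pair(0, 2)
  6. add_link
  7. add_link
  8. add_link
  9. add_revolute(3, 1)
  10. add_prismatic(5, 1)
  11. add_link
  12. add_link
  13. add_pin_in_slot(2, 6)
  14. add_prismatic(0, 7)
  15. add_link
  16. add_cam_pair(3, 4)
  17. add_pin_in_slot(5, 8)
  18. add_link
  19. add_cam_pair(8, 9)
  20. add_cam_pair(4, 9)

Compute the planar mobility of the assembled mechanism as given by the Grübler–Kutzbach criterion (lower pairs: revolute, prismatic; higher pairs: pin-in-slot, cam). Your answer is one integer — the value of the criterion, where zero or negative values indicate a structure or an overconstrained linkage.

M = 12

[1;0;0] (link 0 is ground)
L+ [2;0;0]
L+ [3;0;0]
R(0,1)∈J1 [3;1;0]
C(1,2)∈J2 [3;1;1]
C(0,2)∈J2 [3;1;2]
L+ [4;1;2]
L+ [5;1;2]
L+ [6;1;2]
R(3,1)∈J1 [6;2;2]
P(5,1)∈J1 [6;3;2]
L+ [7;3;2]
L+ [8;3;2]
PS(2,6)∈J2 [8;3;3]
P(0,7)∈J1 [8;4;3]
L+ [9;4;3]
C(3,4)∈J2 [9;4;4]
PS(5,8)∈J2 [9;4;5]
L+ [10;4;5]
C(8,9)∈J2 [10;4;6]
C(4,9)∈J2 [10;4;7]
mobility = 27 − 8 − 7 = 12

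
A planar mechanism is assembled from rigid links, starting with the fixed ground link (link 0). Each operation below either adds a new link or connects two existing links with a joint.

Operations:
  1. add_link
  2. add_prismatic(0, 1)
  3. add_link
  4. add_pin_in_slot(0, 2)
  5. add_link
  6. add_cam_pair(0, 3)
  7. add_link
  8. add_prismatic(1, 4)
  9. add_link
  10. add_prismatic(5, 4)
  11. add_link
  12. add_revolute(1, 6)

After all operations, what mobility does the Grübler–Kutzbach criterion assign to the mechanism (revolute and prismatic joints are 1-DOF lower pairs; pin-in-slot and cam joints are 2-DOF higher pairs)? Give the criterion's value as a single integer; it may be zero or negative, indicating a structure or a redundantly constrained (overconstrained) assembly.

M = 8

[1;0;0] (link 0 is ground)
L+ [2;0;0]
P(0,1)∈J1 [2;1;0]
L+ [3;1;0]
PS(0,2)∈J2 [3;1;1]
L+ [4;1;1]
C(0,3)∈J2 [4;1;2]
L+ [5;1;2]
P(1,4)∈J1 [5;2;2]
L+ [6;2;2]
P(5,4)∈J1 [6;3;2]
L+ [7;3;2]
R(1,6)∈J1 [7;4;2]
mobility = 18 − 8 − 2 = 8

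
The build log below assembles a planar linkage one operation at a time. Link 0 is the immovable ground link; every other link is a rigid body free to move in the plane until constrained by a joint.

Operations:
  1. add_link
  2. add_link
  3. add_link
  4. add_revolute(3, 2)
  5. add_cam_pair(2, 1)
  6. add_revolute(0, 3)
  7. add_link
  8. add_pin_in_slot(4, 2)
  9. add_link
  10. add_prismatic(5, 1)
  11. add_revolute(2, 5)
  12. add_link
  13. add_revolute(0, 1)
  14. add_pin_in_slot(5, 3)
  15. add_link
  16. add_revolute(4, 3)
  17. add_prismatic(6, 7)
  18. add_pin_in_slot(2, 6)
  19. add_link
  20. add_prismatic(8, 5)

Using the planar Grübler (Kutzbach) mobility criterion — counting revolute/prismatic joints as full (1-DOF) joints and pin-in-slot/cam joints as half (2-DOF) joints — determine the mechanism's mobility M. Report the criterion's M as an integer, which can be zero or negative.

M = 4

link 0 = ground. State L|J1|J2 = 1|0|0
+link1  2|0|0
+link2  3|0|0
+link3  4|0|0
R(3,2) f=1→J1  4|1|0
C(2,1) f=2→J2  4|1|1
R(0,3) f=1→J1  4|2|1
+link4  5|2|1
PS(4,2) f=2→J2  5|2|2
+link5  6|2|2
P(5,1) f=1→J1  6|3|2
R(2,5) f=1→J1  6|4|2
+link6  7|4|2
R(0,1) f=1→J1  7|5|2
PS(5,3) f=2→J2  7|5|3
+link7  8|5|3
R(4,3) f=1→J1  8|6|3
P(6,7) f=1→J1  8|7|3
PS(2,6) f=2→J2  8|7|4
+link8  9|7|4
P(8,5) f=1→J1  9|8|4
M = 3(9−1)−2·8−4 = 24−16−4 = 4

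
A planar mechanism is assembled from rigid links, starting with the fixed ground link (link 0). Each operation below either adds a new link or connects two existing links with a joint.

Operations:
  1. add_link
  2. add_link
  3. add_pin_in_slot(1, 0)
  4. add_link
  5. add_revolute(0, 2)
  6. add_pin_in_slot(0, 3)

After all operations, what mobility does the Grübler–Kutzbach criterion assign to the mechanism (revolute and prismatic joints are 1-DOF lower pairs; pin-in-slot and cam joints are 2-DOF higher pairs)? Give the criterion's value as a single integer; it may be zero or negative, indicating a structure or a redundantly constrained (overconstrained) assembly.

M = 5

link 0 = ground. State L|J1|J2 = 1|0|0
+link1  2|0|0
+link2  3|0|0
PS(1,0) f=2→J2  3|0|1
+link3  4|0|1
R(0,2) f=1→J1  4|1|1
PS(0,3) f=2→J2  4|1|2
M = 3(4−1)−2·1−2 = 9−2−2 = 5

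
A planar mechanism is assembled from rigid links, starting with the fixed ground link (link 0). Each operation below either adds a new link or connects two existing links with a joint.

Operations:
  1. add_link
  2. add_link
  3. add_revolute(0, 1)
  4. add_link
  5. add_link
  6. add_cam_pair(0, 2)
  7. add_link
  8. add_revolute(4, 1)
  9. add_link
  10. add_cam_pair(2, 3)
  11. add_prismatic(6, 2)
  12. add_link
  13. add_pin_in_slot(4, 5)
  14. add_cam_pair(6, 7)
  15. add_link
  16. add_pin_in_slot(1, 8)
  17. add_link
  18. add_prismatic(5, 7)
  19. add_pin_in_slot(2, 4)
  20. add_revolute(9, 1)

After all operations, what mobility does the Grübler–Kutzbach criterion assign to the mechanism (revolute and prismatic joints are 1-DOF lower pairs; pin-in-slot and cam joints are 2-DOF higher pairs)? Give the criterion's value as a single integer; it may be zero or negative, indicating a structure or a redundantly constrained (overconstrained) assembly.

link 0 = ground. State L|J1|J2 = 1|0|0
+link1  2|0|0
+link2  3|0|0
R(0,1) f=1→J1  3|1|0
+link3  4|1|0
+link4  5|1|0
C(0,2) f=2→J2  5|1|1
+link5  6|1|1
R(4,1) f=1→J1  6|2|1
+link6  7|2|1
C(2,3) f=2→J2  7|2|2
P(6,2) f=1→J1  7|3|2
+link7  8|3|2
PS(4,5) f=2→J2  8|3|3
C(6,7) f=2→J2  8|3|4
+link8  9|3|4
PS(1,8) f=2→J2  9|3|5
+link9  10|3|5
P(5,7) f=1→J1  10|4|5
PS(2,4) f=2→J2  10|4|6
R(9,1) f=1→J1  10|5|6
M = 3(10−1)−2·5−6 = 27−10−6 = 11

M = 11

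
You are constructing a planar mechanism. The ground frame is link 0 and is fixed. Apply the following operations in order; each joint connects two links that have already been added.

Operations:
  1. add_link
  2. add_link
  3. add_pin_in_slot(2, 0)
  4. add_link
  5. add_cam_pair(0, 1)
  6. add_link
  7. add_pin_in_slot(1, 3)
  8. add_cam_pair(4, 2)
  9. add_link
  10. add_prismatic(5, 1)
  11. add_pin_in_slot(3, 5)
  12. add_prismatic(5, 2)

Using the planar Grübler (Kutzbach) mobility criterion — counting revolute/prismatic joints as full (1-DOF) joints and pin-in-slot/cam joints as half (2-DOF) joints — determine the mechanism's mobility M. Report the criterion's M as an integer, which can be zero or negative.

M = 6

[1;0;0] (link 0 is ground)
L+ [2;0;0]
L+ [3;0;0]
PS(2,0)∈J2 [3;0;1]
L+ [4;0;1]
C(0,1)∈J2 [4;0;2]
L+ [5;0;2]
PS(1,3)∈J2 [5;0;3]
C(4,2)∈J2 [5;0;4]
L+ [6;0;4]
P(5,1)∈J1 [6;1;4]
PS(3,5)∈J2 [6;1;5]
P(5,2)∈J1 [6;2;5]
mobility = 15 − 4 − 5 = 6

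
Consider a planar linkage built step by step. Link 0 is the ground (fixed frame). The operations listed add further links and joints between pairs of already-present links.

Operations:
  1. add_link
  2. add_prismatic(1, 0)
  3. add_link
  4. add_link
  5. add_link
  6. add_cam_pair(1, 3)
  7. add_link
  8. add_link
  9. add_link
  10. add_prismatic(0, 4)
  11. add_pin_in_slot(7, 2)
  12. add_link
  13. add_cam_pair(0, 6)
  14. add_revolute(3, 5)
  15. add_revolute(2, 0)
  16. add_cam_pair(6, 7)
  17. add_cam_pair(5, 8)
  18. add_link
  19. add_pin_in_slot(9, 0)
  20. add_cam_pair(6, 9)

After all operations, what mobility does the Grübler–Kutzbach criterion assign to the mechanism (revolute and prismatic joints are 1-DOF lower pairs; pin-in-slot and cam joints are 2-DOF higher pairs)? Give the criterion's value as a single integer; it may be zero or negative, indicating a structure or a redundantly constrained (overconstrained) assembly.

M = 12

ground; <1,0,0>
#1 <2,0,0>
P:1↔0 J1 <2,1,0>
#2 <3,1,0>
#3 <4,1,0>
#4 <5,1,0>
C:1↔3 J2 <5,1,1>
#5 <6,1,1>
#6 <7,1,1>
#7 <8,1,1>
P:0↔4 J1 <8,2,1>
PS:7↔2 J2 <8,2,2>
#8 <9,2,2>
C:0↔6 J2 <9,2,3>
R:3↔5 J1 <9,3,3>
R:2↔0 J1 <9,4,3>
C:6↔7 J2 <9,4,4>
C:5↔8 J2 <9,4,5>
#9 <10,4,5>
PS:9↔0 J2 <10,4,6>
C:6↔9 J2 <10,4,7>
3×9 − 2×4 − 1×7 = 12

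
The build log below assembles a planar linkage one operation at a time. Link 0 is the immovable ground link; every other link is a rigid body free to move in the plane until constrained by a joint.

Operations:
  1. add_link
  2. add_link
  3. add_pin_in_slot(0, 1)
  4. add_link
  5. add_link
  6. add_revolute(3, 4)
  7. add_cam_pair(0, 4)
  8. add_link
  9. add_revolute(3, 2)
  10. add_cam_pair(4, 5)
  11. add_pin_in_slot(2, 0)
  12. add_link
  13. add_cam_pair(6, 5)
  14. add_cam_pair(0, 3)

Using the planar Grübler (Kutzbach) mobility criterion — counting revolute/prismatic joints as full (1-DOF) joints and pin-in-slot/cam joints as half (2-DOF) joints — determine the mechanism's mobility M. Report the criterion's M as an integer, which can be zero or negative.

link 0 = ground. State L|J1|J2 = 1|0|0
+link1  2|0|0
+link2  3|0|0
PS(0,1) f=2→J2  3|0|1
+link3  4|0|1
+link4  5|0|1
R(3,4) f=1→J1  5|1|1
C(0,4) f=2→J2  5|1|2
+link5  6|1|2
R(3,2) f=1→J1  6|2|2
C(4,5) f=2→J2  6|2|3
PS(2,0) f=2→J2  6|2|4
+link6  7|2|4
C(6,5) f=2→J2  7|2|5
C(0,3) f=2→J2  7|2|6
M = 3(7−1)−2·2−6 = 18−4−6 = 8

M = 8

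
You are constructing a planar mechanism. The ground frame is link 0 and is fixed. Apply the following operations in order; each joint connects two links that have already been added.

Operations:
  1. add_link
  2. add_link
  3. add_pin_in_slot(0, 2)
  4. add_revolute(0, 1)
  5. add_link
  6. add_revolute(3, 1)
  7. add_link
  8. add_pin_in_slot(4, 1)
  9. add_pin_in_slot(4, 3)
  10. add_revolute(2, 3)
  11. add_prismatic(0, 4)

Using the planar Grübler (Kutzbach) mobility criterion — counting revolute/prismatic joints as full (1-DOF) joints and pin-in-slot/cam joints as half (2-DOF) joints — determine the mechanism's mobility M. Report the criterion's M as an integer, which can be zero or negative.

M = 1

ground; <1,0,0>
#1 <2,0,0>
#2 <3,0,0>
PS:0↔2 J2 <3,0,1>
R:0↔1 J1 <3,1,1>
#3 <4,1,1>
R:3↔1 J1 <4,2,1>
#4 <5,2,1>
PS:4↔1 J2 <5,2,2>
PS:4↔3 J2 <5,2,3>
R:2↔3 J1 <5,3,3>
P:0↔4 J1 <5,4,3>
3×4 − 2×4 − 1×3 = 1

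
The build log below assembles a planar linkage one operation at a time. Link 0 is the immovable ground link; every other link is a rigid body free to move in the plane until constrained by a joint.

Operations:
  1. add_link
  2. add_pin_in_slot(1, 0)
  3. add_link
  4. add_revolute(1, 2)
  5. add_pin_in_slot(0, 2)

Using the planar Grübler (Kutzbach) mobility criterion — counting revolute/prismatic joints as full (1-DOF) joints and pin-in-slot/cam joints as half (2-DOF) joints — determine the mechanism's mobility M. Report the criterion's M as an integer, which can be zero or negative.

M = 2

ground; <1,0,0>
#1 <2,0,0>
PS:1↔0 J2 <2,0,1>
#2 <3,0,1>
R:1↔2 J1 <3,1,1>
PS:0↔2 J2 <3,1,2>
3×2 − 2×1 − 1×2 = 2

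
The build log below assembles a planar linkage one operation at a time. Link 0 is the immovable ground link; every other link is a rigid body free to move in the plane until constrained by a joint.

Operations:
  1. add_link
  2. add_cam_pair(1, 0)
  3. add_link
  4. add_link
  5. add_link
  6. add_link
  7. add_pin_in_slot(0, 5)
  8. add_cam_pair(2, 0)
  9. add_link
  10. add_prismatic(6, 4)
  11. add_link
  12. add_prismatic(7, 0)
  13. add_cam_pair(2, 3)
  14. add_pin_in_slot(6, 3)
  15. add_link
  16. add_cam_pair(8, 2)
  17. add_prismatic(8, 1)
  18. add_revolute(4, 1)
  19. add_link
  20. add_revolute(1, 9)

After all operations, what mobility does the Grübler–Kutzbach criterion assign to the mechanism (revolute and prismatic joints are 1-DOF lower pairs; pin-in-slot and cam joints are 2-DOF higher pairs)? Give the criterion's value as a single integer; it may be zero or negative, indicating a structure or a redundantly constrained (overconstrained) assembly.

(L,J1,J2)=(1,0,0); link0 fixed
link1: (2,0,0)
C 1-0 [J2]: (2,0,1)
link2: (3,0,1)
link3: (4,0,1)
link4: (5,0,1)
link5: (6,0,1)
PS 0-5 [J2]: (6,0,2)
C 2-0 [J2]: (6,0,3)
link6: (7,0,3)
P 6-4 [J1]: (7,1,3)
link7: (8,1,3)
P 7-0 [J1]: (8,2,3)
C 2-3 [J2]: (8,2,4)
PS 6-3 [J2]: (8,2,5)
link8: (9,2,5)
C 8-2 [J2]: (9,2,6)
P 8-1 [J1]: (9,3,6)
R 4-1 [J1]: (9,4,6)
link9: (10,4,6)
R 1-9 [J1]: (10,5,6)
Grübler: 3·9 − 2·5 − 6 = 11

M = 11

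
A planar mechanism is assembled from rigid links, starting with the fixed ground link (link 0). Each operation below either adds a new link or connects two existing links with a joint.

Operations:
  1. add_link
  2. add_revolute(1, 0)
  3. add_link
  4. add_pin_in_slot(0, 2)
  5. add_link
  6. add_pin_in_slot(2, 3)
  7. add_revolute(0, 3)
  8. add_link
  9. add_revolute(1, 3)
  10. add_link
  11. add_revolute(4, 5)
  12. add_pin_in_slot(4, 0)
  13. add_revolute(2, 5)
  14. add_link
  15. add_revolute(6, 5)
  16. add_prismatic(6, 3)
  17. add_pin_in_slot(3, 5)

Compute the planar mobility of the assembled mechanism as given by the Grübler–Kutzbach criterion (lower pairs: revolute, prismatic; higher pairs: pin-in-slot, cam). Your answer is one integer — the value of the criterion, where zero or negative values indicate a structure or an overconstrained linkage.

M = 0

L=1 J1=0 J2=0
add link → L=2 J1=0 J2=0
R@1,0 dof=1 J1 → L=2 J1=1 J2=0
add link → L=3 J1=1 J2=0
PS@0,2 dof=2 J2 → L=3 J1=1 J2=1
add link → L=4 J1=1 J2=1
PS@2,3 dof=2 J2 → L=4 J1=1 J2=2
R@0,3 dof=1 J1 → L=4 J1=2 J2=2
add link → L=5 J1=2 J2=2
R@1,3 dof=1 J1 → L=5 J1=3 J2=2
add link → L=6 J1=3 J2=2
R@4,5 dof=1 J1 → L=6 J1=4 J2=2
PS@4,0 dof=2 J2 → L=6 J1=4 J2=3
R@2,5 dof=1 J1 → L=6 J1=5 J2=3
add link → L=7 J1=5 J2=3
R@6,5 dof=1 J1 → L=7 J1=6 J2=3
P@6,3 dof=1 J1 → L=7 J1=7 J2=3
PS@3,5 dof=2 J2 → L=7 J1=7 J2=4
M=3(L−1)−2J1−J2=3·6−2·7−4=0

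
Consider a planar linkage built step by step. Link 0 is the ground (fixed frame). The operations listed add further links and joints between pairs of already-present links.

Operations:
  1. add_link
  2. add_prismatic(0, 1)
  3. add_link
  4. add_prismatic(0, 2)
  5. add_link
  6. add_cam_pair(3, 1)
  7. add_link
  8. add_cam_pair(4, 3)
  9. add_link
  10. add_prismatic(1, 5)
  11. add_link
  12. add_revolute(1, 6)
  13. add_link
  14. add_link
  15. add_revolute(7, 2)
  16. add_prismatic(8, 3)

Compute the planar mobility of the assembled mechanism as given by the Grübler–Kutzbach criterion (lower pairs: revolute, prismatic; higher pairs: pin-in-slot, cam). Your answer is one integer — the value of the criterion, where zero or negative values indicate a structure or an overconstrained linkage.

M = 10

L=1 J1=0 J2=0
add link → L=2 J1=0 J2=0
P@0,1 dof=1 J1 → L=2 J1=1 J2=0
add link → L=3 J1=1 J2=0
P@0,2 dof=1 J1 → L=3 J1=2 J2=0
add link → L=4 J1=2 J2=0
C@3,1 dof=2 J2 → L=4 J1=2 J2=1
add link → L=5 J1=2 J2=1
C@4,3 dof=2 J2 → L=5 J1=2 J2=2
add link → L=6 J1=2 J2=2
P@1,5 dof=1 J1 → L=6 J1=3 J2=2
add link → L=7 J1=3 J2=2
R@1,6 dof=1 J1 → L=7 J1=4 J2=2
add link → L=8 J1=4 J2=2
add link → L=9 J1=4 J2=2
R@7,2 dof=1 J1 → L=9 J1=5 J2=2
P@8,3 dof=1 J1 → L=9 J1=6 J2=2
M=3(L−1)−2J1−J2=3·8−2·6−2=10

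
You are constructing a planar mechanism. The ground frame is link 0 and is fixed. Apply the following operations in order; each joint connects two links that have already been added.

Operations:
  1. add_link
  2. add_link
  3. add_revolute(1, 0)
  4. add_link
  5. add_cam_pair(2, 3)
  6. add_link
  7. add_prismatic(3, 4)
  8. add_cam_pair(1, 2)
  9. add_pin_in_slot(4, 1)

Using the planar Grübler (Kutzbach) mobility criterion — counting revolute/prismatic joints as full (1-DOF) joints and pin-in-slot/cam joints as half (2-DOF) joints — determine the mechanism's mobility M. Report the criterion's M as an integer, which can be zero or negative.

M = 5

[1;0;0] (link 0 is ground)
L+ [2;0;0]
L+ [3;0;0]
R(1,0)∈J1 [3;1;0]
L+ [4;1;0]
C(2,3)∈J2 [4;1;1]
L+ [5;1;1]
P(3,4)∈J1 [5;2;1]
C(1,2)∈J2 [5;2;2]
PS(4,1)∈J2 [5;2;3]
mobility = 12 − 4 − 3 = 5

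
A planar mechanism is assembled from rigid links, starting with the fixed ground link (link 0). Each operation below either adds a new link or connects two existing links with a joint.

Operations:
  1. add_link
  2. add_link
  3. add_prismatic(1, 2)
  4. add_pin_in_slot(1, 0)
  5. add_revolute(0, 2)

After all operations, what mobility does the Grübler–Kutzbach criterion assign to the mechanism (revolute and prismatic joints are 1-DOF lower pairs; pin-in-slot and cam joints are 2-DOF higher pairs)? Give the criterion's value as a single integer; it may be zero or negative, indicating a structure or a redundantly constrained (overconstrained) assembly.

M = 1

L=1 J1=0 J2=0
add link → L=2 J1=0 J2=0
add link → L=3 J1=0 J2=0
P@1,2 dof=1 J1 → L=3 J1=1 J2=0
PS@1,0 dof=2 J2 → L=3 J1=1 J2=1
R@0,2 dof=1 J1 → L=3 J1=2 J2=1
M=3(L−1)−2J1−J2=3·2−2·2−1=1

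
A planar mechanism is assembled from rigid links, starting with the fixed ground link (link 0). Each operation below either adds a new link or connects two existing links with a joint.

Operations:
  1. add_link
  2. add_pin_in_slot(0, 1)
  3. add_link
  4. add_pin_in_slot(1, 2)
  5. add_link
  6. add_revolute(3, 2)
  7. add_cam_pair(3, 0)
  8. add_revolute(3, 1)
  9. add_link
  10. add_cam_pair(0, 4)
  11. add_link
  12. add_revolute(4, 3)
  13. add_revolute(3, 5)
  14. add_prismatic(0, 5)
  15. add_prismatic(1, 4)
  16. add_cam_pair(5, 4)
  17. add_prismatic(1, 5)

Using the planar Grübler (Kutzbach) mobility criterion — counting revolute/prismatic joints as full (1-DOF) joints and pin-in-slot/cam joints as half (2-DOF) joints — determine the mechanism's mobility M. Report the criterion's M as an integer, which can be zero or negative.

M = -4

L=1 J1=0 J2=0
add link → L=2 J1=0 J2=0
PS@0,1 dof=2 J2 → L=2 J1=0 J2=1
add link → L=3 J1=0 J2=1
PS@1,2 dof=2 J2 → L=3 J1=0 J2=2
add link → L=4 J1=0 J2=2
R@3,2 dof=1 J1 → L=4 J1=1 J2=2
C@3,0 dof=2 J2 → L=4 J1=1 J2=3
R@3,1 dof=1 J1 → L=4 J1=2 J2=3
add link → L=5 J1=2 J2=3
C@0,4 dof=2 J2 → L=5 J1=2 J2=4
add link → L=6 J1=2 J2=4
R@4,3 dof=1 J1 → L=6 J1=3 J2=4
R@3,5 dof=1 J1 → L=6 J1=4 J2=4
P@0,5 dof=1 J1 → L=6 J1=5 J2=4
P@1,4 dof=1 J1 → L=6 J1=6 J2=4
C@5,4 dof=2 J2 → L=6 J1=6 J2=5
P@1,5 dof=1 J1 → L=6 J1=7 J2=5
M=3(L−1)−2J1−J2=3·5−2·7−5=-4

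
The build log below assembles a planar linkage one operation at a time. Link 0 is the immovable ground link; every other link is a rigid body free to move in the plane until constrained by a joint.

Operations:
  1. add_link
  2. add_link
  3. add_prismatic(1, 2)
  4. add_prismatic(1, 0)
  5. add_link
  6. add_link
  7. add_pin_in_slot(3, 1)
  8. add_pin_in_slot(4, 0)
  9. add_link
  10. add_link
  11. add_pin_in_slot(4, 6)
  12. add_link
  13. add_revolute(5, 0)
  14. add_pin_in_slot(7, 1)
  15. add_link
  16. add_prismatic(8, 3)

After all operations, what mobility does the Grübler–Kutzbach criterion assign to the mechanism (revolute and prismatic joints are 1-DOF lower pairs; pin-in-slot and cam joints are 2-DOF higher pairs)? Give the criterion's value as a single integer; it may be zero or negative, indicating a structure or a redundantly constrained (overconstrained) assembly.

M = 12

link 0 = ground. State L|J1|J2 = 1|0|0
+link1  2|0|0
+link2  3|0|0
P(1,2) f=1→J1  3|1|0
P(1,0) f=1→J1  3|2|0
+link3  4|2|0
+link4  5|2|0
PS(3,1) f=2→J2  5|2|1
PS(4,0) f=2→J2  5|2|2
+link5  6|2|2
+link6  7|2|2
PS(4,6) f=2→J2  7|2|3
+link7  8|2|3
R(5,0) f=1→J1  8|3|3
PS(7,1) f=2→J2  8|3|4
+link8  9|3|4
P(8,3) f=1→J1  9|4|4
M = 3(9−1)−2·4−4 = 24−8−4 = 12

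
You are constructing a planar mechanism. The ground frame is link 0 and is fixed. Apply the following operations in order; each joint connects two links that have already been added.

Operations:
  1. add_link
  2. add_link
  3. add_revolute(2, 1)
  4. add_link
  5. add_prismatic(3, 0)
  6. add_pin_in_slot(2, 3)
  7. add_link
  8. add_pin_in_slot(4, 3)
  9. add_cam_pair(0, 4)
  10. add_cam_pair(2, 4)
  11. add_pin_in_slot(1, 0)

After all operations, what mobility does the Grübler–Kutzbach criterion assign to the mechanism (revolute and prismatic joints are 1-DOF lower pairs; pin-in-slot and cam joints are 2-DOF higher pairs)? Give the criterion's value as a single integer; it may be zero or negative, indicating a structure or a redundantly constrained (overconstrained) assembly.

[1;0;0] (link 0 is ground)
L+ [2;0;0]
L+ [3;0;0]
R(2,1)∈J1 [3;1;0]
L+ [4;1;0]
P(3,0)∈J1 [4;2;0]
PS(2,3)∈J2 [4;2;1]
L+ [5;2;1]
PS(4,3)∈J2 [5;2;2]
C(0,4)∈J2 [5;2;3]
C(2,4)∈J2 [5;2;4]
PS(1,0)∈J2 [5;2;5]
mobility = 12 − 4 − 5 = 3

M = 3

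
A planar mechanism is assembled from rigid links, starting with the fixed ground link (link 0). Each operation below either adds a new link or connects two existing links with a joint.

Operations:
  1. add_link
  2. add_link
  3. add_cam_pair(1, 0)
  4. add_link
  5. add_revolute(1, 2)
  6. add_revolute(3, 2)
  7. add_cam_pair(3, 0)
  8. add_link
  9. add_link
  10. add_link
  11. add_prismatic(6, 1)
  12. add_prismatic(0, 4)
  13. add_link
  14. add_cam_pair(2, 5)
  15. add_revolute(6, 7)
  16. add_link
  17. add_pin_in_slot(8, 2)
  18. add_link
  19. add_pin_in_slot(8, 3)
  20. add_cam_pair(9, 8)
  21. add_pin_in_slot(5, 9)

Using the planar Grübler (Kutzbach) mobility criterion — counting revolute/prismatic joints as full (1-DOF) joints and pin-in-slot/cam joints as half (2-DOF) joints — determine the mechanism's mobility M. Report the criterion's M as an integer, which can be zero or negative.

[1;0;0] (link 0 is ground)
L+ [2;0;0]
L+ [3;0;0]
C(1,0)∈J2 [3;0;1]
L+ [4;0;1]
R(1,2)∈J1 [4;1;1]
R(3,2)∈J1 [4;2;1]
C(3,0)∈J2 [4;2;2]
L+ [5;2;2]
L+ [6;2;2]
L+ [7;2;2]
P(6,1)∈J1 [7;3;2]
P(0,4)∈J1 [7;4;2]
L+ [8;4;2]
C(2,5)∈J2 [8;4;3]
R(6,7)∈J1 [8;5;3]
L+ [9;5;3]
PS(8,2)∈J2 [9;5;4]
L+ [10;5;4]
PS(8,3)∈J2 [10;5;5]
C(9,8)∈J2 [10;5;6]
PS(5,9)∈J2 [10;5;7]
mobility = 27 − 10 − 7 = 10

M = 10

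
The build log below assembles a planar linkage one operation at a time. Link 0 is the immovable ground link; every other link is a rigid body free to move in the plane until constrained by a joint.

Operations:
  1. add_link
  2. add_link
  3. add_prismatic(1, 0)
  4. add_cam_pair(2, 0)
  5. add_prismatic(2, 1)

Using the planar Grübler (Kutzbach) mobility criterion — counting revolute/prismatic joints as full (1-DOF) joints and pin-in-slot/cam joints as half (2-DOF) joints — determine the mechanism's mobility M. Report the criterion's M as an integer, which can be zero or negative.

ground; <1,0,0>
#1 <2,0,0>
#2 <3,0,0>
P:1↔0 J1 <3,1,0>
C:2↔0 J2 <3,1,1>
P:2↔1 J1 <3,2,1>
3×2 − 2×2 − 1×1 = 1

M = 1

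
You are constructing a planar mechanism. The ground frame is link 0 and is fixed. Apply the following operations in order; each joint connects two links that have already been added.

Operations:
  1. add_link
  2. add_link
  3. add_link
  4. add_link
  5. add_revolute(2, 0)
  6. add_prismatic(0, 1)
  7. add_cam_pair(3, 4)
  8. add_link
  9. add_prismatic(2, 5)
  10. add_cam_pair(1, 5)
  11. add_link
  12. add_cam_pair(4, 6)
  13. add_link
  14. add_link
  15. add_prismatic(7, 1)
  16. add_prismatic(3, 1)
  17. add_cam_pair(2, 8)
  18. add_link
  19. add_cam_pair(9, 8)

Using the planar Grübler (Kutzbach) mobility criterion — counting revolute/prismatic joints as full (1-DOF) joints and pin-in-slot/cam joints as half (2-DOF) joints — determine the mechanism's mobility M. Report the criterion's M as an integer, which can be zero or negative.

L=1 J1=0 J2=0
add link → L=2 J1=0 J2=0
add link → L=3 J1=0 J2=0
add link → L=4 J1=0 J2=0
add link → L=5 J1=0 J2=0
R@2,0 dof=1 J1 → L=5 J1=1 J2=0
P@0,1 dof=1 J1 → L=5 J1=2 J2=0
C@3,4 dof=2 J2 → L=5 J1=2 J2=1
add link → L=6 J1=2 J2=1
P@2,5 dof=1 J1 → L=6 J1=3 J2=1
C@1,5 dof=2 J2 → L=6 J1=3 J2=2
add link → L=7 J1=3 J2=2
C@4,6 dof=2 J2 → L=7 J1=3 J2=3
add link → L=8 J1=3 J2=3
add link → L=9 J1=3 J2=3
P@7,1 dof=1 J1 → L=9 J1=4 J2=3
P@3,1 dof=1 J1 → L=9 J1=5 J2=3
C@2,8 dof=2 J2 → L=9 J1=5 J2=4
add link → L=10 J1=5 J2=4
C@9,8 dof=2 J2 → L=10 J1=5 J2=5
M=3(L−1)−2J1−J2=3·9−2·5−5=12

M = 12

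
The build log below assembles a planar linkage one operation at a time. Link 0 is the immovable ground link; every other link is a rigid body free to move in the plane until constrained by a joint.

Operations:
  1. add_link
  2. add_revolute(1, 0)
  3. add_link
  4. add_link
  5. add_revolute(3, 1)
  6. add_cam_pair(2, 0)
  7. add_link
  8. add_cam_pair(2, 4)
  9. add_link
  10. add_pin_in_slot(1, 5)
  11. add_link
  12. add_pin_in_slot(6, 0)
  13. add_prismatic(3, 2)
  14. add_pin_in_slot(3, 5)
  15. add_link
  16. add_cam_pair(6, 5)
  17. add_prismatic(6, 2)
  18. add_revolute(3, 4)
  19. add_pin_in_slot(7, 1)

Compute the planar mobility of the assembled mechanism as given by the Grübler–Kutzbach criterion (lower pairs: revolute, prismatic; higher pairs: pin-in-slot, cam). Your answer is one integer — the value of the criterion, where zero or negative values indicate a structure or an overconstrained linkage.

L=1 J1=0 J2=0
add link → L=2 J1=0 J2=0
R@1,0 dof=1 J1 → L=2 J1=1 J2=0
add link → L=3 J1=1 J2=0
add link → L=4 J1=1 J2=0
R@3,1 dof=1 J1 → L=4 J1=2 J2=0
C@2,0 dof=2 J2 → L=4 J1=2 J2=1
add link → L=5 J1=2 J2=1
C@2,4 dof=2 J2 → L=5 J1=2 J2=2
add link → L=6 J1=2 J2=2
PS@1,5 dof=2 J2 → L=6 J1=2 J2=3
add link → L=7 J1=2 J2=3
PS@6,0 dof=2 J2 → L=7 J1=2 J2=4
P@3,2 dof=1 J1 → L=7 J1=3 J2=4
PS@3,5 dof=2 J2 → L=7 J1=3 J2=5
add link → L=8 J1=3 J2=5
C@6,5 dof=2 J2 → L=8 J1=3 J2=6
P@6,2 dof=1 J1 → L=8 J1=4 J2=6
R@3,4 dof=1 J1 → L=8 J1=5 J2=6
PS@7,1 dof=2 J2 → L=8 J1=5 J2=7
M=3(L−1)−2J1−J2=3·7−2·5−7=4

M = 4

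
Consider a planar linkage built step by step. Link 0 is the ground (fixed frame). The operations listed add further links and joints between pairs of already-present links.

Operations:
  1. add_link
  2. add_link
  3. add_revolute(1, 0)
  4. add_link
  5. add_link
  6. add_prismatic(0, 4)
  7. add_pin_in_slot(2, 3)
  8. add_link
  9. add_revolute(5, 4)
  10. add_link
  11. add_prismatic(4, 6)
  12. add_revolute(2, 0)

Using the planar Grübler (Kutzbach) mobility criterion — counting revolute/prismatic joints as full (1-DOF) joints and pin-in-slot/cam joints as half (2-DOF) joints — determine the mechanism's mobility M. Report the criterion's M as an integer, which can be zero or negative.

M = 7

link 0 = ground. State L|J1|J2 = 1|0|0
+link1  2|0|0
+link2  3|0|0
R(1,0) f=1→J1  3|1|0
+link3  4|1|0
+link4  5|1|0
P(0,4) f=1→J1  5|2|0
PS(2,3) f=2→J2  5|2|1
+link5  6|2|1
R(5,4) f=1→J1  6|3|1
+link6  7|3|1
P(4,6) f=1→J1  7|4|1
R(2,0) f=1→J1  7|5|1
M = 3(7−1)−2·5−1 = 18−10−1 = 7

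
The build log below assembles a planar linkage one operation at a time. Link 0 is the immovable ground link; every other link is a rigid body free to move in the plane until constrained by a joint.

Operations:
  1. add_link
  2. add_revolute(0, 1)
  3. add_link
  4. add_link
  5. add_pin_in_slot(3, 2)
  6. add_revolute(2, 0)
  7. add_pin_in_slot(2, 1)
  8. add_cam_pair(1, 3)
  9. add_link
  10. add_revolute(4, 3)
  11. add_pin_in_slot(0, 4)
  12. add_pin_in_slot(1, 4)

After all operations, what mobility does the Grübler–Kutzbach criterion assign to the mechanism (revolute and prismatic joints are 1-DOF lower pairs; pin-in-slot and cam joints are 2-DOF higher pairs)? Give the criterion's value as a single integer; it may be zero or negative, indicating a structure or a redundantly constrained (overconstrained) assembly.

M = 1

L=1 J1=0 J2=0
add link → L=2 J1=0 J2=0
R@0,1 dof=1 J1 → L=2 J1=1 J2=0
add link → L=3 J1=1 J2=0
add link → L=4 J1=1 J2=0
PS@3,2 dof=2 J2 → L=4 J1=1 J2=1
R@2,0 dof=1 J1 → L=4 J1=2 J2=1
PS@2,1 dof=2 J2 → L=4 J1=2 J2=2
C@1,3 dof=2 J2 → L=4 J1=2 J2=3
add link → L=5 J1=2 J2=3
R@4,3 dof=1 J1 → L=5 J1=3 J2=3
PS@0,4 dof=2 J2 → L=5 J1=3 J2=4
PS@1,4 dof=2 J2 → L=5 J1=3 J2=5
M=3(L−1)−2J1−J2=3·4−2·3−5=1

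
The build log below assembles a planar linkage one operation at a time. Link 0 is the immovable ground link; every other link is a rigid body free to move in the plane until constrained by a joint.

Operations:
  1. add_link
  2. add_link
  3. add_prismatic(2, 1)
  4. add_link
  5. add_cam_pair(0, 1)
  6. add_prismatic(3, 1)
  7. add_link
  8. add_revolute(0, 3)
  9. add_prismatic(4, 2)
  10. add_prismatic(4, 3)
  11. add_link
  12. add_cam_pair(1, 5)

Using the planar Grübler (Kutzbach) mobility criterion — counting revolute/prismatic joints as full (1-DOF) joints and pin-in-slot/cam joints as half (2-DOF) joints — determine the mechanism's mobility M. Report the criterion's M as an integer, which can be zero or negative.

M = 3

ground; <1,0,0>
#1 <2,0,0>
#2 <3,0,0>
P:2↔1 J1 <3,1,0>
#3 <4,1,0>
C:0↔1 J2 <4,1,1>
P:3↔1 J1 <4,2,1>
#4 <5,2,1>
R:0↔3 J1 <5,3,1>
P:4↔2 J1 <5,4,1>
P:4↔3 J1 <5,5,1>
#5 <6,5,1>
C:1↔5 J2 <6,5,2>
3×5 − 2×5 − 1×2 = 3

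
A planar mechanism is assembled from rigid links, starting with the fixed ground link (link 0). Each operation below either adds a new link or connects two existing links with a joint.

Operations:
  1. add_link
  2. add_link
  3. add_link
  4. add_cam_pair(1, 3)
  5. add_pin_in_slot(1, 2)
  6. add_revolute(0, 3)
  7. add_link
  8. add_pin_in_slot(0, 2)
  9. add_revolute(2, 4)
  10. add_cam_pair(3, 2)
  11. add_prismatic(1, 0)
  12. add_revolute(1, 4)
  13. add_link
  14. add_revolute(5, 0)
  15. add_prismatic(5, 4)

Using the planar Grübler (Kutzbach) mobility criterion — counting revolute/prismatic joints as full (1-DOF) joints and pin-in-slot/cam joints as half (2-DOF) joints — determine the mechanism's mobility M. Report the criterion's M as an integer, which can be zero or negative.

M = -1

link 0 = ground. State L|J1|J2 = 1|0|0
+link1  2|0|0
+link2  3|0|0
+link3  4|0|0
C(1,3) f=2→J2  4|0|1
PS(1,2) f=2→J2  4|0|2
R(0,3) f=1→J1  4|1|2
+link4  5|1|2
PS(0,2) f=2→J2  5|1|3
R(2,4) f=1→J1  5|2|3
C(3,2) f=2→J2  5|2|4
P(1,0) f=1→J1  5|3|4
R(1,4) f=1→J1  5|4|4
+link5  6|4|4
R(5,0) f=1→J1  6|5|4
P(5,4) f=1→J1  6|6|4
M = 3(6−1)−2·6−4 = 15−12−4 = -1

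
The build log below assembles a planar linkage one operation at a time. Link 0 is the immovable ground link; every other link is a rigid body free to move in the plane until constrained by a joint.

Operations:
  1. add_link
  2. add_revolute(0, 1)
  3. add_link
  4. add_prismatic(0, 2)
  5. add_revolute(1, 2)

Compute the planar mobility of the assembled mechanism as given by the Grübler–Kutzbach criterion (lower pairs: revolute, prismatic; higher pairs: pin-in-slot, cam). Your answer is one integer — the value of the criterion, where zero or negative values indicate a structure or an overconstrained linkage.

link 0 = ground. State L|J1|J2 = 1|0|0
+link1  2|0|0
R(0,1) f=1→J1  2|1|0
+link2  3|1|0
P(0,2) f=1→J1  3|2|0
R(1,2) f=1→J1  3|3|0
M = 3(3−1)−2·3−0 = 6−6−0 = 0

M = 0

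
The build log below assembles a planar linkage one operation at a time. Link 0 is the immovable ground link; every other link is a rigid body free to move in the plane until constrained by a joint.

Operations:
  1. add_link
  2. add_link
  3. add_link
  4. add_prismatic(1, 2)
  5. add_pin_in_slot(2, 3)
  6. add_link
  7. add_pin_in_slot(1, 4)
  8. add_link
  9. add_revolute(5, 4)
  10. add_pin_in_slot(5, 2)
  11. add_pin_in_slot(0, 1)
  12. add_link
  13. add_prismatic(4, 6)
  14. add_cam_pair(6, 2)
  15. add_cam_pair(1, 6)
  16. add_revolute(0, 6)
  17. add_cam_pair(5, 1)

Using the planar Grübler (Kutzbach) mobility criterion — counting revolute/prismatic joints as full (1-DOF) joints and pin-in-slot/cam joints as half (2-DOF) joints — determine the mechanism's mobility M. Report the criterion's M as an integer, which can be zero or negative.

[1;0;0] (link 0 is ground)
L+ [2;0;0]
L+ [3;0;0]
L+ [4;0;0]
P(1,2)∈J1 [4;1;0]
PS(2,3)∈J2 [4;1;1]
L+ [5;1;1]
PS(1,4)∈J2 [5;1;2]
L+ [6;1;2]
R(5,4)∈J1 [6;2;2]
PS(5,2)∈J2 [6;2;3]
PS(0,1)∈J2 [6;2;4]
L+ [7;2;4]
P(4,6)∈J1 [7;3;4]
C(6,2)∈J2 [7;3;5]
C(1,6)∈J2 [7;3;6]
R(0,6)∈J1 [7;4;6]
C(5,1)∈J2 [7;4;7]
mobility = 18 − 8 − 7 = 3

M = 3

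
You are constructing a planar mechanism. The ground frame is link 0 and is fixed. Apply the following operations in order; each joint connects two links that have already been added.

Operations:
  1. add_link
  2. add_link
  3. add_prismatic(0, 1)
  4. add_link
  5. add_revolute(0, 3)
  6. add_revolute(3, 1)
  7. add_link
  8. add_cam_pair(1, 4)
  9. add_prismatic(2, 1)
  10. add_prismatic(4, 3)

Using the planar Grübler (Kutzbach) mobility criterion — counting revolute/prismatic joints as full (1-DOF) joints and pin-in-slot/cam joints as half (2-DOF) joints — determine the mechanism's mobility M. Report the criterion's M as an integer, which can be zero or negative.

M = 1

link 0 = ground. State L|J1|J2 = 1|0|0
+link1  2|0|0
+link2  3|0|0
P(0,1) f=1→J1  3|1|0
+link3  4|1|0
R(0,3) f=1→J1  4|2|0
R(3,1) f=1→J1  4|3|0
+link4  5|3|0
C(1,4) f=2→J2  5|3|1
P(2,1) f=1→J1  5|4|1
P(4,3) f=1→J1  5|5|1
M = 3(5−1)−2·5−1 = 12−10−1 = 1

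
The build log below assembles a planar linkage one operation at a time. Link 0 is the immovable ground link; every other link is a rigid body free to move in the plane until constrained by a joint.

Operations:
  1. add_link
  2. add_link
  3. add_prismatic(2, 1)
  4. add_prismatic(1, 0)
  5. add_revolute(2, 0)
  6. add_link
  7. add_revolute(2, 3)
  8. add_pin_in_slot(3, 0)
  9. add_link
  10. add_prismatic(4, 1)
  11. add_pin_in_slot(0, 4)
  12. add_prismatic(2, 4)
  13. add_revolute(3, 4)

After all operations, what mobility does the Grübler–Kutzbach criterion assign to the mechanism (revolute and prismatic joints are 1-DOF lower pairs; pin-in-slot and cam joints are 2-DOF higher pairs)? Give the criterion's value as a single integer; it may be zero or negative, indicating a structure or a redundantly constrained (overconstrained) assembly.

(L,J1,J2)=(1,0,0); link0 fixed
link1: (2,0,0)
link2: (3,0,0)
P 2-1 [J1]: (3,1,0)
P 1-0 [J1]: (3,2,0)
R 2-0 [J1]: (3,3,0)
link3: (4,3,0)
R 2-3 [J1]: (4,4,0)
PS 3-0 [J2]: (4,4,1)
link4: (5,4,1)
P 4-1 [J1]: (5,5,1)
PS 0-4 [J2]: (5,5,2)
P 2-4 [J1]: (5,6,2)
R 3-4 [J1]: (5,7,2)
Grübler: 3·4 − 2·7 − 2 = -4

M = -4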